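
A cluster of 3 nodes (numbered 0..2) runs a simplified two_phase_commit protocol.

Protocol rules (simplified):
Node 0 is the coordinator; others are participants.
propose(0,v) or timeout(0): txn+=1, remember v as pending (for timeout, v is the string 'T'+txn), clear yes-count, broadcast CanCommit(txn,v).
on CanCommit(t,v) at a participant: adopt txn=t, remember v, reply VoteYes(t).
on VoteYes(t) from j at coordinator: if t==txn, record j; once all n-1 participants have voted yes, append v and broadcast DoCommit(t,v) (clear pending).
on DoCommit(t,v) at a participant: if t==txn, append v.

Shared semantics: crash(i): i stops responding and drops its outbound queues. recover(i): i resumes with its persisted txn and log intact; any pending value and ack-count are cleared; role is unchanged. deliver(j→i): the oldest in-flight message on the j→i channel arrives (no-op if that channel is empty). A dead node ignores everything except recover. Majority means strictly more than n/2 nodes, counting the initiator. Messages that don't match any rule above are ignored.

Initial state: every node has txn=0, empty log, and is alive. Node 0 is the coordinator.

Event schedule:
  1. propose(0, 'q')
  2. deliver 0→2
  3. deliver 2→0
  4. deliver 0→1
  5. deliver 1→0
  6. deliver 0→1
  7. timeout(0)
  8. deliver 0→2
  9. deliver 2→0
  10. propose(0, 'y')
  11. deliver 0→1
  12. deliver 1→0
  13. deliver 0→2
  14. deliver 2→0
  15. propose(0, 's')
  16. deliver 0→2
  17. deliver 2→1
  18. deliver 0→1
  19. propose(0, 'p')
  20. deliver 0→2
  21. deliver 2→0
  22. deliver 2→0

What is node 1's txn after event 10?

1

step 1 propose(0,'q'): 0={coor,t=1,log=-}
step 2 deliver 0→2: 2={part,t=1,log=-}
step 3 deliver 2→0: —
step 4 deliver 0→1: 1={part,t=1,log=-}
step 5 deliver 1→0: 0={coor,t=1,log=q}
step 6 deliver 0→1: 1={part,t=1,log=q}
step 7 timeout(0): 0={coor,t=2,log=q}
step 8 deliver 0→2: 2={part,t=1,log=q}
step 9 deliver 2→0: —
step 10 propose(0,'y'): 0={coor,t=3,log=q}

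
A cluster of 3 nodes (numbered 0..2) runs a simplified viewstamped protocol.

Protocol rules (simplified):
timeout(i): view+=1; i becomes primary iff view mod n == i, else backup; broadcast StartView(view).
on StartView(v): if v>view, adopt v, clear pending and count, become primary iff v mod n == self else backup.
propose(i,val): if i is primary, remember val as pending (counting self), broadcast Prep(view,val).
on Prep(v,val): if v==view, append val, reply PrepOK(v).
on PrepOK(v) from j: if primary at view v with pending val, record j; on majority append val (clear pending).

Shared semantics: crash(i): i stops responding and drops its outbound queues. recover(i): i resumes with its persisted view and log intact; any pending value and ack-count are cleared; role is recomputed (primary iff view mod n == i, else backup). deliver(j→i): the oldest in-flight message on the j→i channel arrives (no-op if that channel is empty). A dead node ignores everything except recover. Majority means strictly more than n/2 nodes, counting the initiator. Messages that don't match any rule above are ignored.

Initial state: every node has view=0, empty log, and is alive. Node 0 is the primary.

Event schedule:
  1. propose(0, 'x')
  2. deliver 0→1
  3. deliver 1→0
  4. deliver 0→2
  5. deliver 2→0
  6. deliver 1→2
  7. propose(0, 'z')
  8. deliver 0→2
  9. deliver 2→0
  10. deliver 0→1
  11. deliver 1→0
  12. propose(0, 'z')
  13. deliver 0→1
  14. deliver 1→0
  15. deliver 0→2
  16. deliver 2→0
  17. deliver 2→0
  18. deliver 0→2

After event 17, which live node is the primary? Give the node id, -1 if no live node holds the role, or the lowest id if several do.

0

1. propose(0,'x'):  nop
2. deliver 0→1:  <1:back v0 x>
3. deliver 1→0:  <0:prim v0 x>
4. deliver 0→2:  <2:back v0 x>
5. deliver 2→0:  nop
6. deliver 1→2:  nop
7. propose(0,'z'):  nop
8. deliver 0→2:  <2:back v0 x,z>
9. deliver 2→0:  <0:prim v0 x,z>
10. deliver 0→1:  <1:back v0 x,z>
11. deliver 1→0:  nop
12. propose(0,'z'):  nop
13. deliver 0→1:  <1:back v0 x,z,z>
14. deliver 1→0:  <0:prim v0 x,z,z>
15. deliver 0→2:  <2:back v0 x,z,z>
16. deliver 2→0:  nop
17. deliver 2→0:  nop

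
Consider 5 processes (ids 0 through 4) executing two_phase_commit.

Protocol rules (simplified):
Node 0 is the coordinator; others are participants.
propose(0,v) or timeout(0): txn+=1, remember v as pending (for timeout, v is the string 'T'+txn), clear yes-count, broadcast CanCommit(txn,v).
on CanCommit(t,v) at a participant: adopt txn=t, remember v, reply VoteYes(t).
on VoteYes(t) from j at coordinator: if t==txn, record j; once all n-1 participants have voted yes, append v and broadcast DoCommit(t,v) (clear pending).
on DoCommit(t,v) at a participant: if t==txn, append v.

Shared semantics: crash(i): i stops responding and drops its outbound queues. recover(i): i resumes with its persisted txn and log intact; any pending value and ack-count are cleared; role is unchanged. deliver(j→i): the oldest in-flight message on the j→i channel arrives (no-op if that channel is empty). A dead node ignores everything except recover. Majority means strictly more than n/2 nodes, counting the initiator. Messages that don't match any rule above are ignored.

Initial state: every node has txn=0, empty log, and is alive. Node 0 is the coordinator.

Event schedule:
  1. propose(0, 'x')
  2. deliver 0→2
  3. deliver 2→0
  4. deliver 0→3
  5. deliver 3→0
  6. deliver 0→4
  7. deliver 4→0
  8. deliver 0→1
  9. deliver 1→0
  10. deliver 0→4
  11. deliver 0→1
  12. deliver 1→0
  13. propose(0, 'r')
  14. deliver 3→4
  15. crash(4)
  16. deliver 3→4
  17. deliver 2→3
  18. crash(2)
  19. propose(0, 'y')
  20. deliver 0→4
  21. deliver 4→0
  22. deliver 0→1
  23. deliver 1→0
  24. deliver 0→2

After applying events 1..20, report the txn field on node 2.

1

after 1 — propose(0,'x'): n0:coor/t1/[-]
after 2 — deliver 0→2: n2:part/t1/[-]
after 3 — deliver 2→0: ·
after 4 — deliver 0→3: n3:part/t1/[-]
after 5 — deliver 3→0: ·
after 6 — deliver 0→4: n4:part/t1/[-]
after 7 — deliver 4→0: ·
after 8 — deliver 0→1: n1:part/t1/[-]
after 9 — deliver 1→0: n0:coor/t1/[x]
after 10 — deliver 0→4: n4:part/t1/[x]
after 11 — deliver 0→1: n1:part/t1/[x]
after 12 — deliver 1→0: ·
after 13 — propose(0,'r'): n0:coor/t2/[x]
after 14 — deliver 3→4: ·
after 15 — crash(4): n4:✗part/t1/[x]
after 16 — deliver 3→4: ·
after 17 — deliver 2→3: ·
after 18 — crash(2): n2:✗part/t1/[-]
after 19 — propose(0,'y'): n0:coor/t3/[x]
after 20 — deliver 0→4: ·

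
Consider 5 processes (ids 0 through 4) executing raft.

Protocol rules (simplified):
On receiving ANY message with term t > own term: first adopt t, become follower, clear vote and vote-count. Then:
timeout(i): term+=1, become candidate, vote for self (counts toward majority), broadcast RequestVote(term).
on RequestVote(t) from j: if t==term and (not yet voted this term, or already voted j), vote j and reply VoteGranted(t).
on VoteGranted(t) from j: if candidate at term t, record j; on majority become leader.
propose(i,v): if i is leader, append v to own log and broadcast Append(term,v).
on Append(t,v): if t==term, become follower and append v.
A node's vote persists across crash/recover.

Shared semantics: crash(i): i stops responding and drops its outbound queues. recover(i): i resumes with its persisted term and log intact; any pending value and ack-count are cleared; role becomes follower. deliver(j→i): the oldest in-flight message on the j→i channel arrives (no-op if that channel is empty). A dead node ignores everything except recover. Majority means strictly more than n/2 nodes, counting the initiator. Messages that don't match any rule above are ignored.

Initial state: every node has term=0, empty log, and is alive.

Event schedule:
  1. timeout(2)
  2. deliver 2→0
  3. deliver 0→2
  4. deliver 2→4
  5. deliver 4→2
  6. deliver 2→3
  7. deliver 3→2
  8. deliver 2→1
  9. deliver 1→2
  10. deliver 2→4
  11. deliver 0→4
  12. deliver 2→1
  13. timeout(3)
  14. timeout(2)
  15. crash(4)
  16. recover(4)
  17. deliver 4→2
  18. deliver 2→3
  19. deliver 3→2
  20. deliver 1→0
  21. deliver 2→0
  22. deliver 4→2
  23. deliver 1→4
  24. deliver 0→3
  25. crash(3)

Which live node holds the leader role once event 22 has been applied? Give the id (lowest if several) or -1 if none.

1. timeout(2):  <2:cand t1 ->
2. deliver 2→0:  <0:foll t1 ->
3. deliver 0→2:  nop
4. deliver 2→4:  <4:foll t1 ->
5. deliver 4→2:  <2:lead t1 ->
6. deliver 2→3:  <3:foll t1 ->
7. deliver 3→2:  nop
8. deliver 2→1:  <1:foll t1 ->
9. deliver 1→2:  nop
10. deliver 2→4:  nop
11. deliver 0→4:  nop
12. deliver 2→1:  nop
13. timeout(3):  <3:cand t2 ->
14. timeout(2):  <2:cand t2 ->
15. crash(4):  <4:✗foll t1 ->
16. recover(4):  <4:foll t1 ->
17. deliver 4→2:  nop
18. deliver 2→3:  nop
19. deliver 3→2:  nop
20. deliver 1→0:  nop
21. deliver 2→0:  <0:foll t2 ->
22. deliver 4→2:  nop

-1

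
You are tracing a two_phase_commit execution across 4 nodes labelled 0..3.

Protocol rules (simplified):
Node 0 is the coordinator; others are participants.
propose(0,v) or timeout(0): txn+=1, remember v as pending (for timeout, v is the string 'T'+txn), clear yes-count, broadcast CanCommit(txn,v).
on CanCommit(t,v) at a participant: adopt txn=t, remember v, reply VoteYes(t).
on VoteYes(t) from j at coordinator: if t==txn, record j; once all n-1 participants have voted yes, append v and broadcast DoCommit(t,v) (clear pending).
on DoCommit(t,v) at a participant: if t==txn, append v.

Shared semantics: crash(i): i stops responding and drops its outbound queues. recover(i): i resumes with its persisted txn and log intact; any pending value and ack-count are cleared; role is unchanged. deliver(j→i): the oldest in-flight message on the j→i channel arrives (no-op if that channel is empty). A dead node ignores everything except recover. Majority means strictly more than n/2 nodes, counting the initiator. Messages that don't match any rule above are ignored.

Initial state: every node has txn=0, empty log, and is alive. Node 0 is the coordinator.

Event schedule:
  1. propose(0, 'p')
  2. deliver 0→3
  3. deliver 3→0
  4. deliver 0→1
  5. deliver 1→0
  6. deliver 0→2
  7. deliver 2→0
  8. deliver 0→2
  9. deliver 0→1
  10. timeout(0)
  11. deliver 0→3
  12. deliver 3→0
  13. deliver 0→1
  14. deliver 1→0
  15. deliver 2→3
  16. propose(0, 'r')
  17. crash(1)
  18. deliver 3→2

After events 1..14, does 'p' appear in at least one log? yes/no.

yes

e1 propose(0,'p'): 0[coor,t=1,-]
e2 deliver 0→3: 3[part,t=1,-]
e3 deliver 3→0: ·
e4 deliver 0→1: 1[part,t=1,-]
e5 deliver 1→0: ·
e6 deliver 0→2: 2[part,t=1,-]
e7 deliver 2→0: 0[coor,t=1,p]
e8 deliver 0→2: 2[part,t=1,p]
e9 deliver 0→1: 1[part,t=1,p]
e10 timeout(0): 0[coor,t=2,p]
e11 deliver 0→3: 3[part,t=1,p]
e12 deliver 3→0: ·
e13 deliver 0→1: 1[part,t=2,p]
e14 deliver 1→0: ·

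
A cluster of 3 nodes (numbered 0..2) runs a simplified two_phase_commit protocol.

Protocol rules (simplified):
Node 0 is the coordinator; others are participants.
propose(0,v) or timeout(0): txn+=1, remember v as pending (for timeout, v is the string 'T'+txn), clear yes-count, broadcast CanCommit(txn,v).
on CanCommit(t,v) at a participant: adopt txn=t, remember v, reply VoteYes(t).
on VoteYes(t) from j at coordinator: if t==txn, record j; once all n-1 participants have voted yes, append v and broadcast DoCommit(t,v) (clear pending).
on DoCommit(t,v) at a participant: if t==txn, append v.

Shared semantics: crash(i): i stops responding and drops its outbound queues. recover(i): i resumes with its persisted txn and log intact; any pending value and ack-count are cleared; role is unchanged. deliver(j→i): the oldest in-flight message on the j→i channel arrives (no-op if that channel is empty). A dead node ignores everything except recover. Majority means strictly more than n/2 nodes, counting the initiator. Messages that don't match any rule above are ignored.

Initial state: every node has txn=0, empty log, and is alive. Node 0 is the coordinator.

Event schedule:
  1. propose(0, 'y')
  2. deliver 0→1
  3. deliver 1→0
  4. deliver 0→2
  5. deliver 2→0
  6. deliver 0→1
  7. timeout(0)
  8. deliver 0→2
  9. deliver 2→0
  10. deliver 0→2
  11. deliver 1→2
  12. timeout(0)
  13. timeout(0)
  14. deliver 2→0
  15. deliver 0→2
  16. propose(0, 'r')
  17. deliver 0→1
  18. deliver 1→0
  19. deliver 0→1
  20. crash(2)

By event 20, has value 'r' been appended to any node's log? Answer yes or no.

1. propose(0,'y'):  <0:coor t1 ->
2. deliver 0→1:  <1:part t1 ->
3. deliver 1→0:  nop
4. deliver 0→2:  <2:part t1 ->
5. deliver 2→0:  <0:coor t1 y>
6. deliver 0→1:  <1:part t1 y>
7. timeout(0):  <0:coor t2 y>
8. deliver 0→2:  <2:part t1 y>
9. deliver 2→0:  nop
10. deliver 0→2:  <2:part t2 y>
11. deliver 1→2:  nop
12. timeout(0):  <0:coor t3 y>
13. timeout(0):  <0:coor t4 y>
14. deliver 2→0:  nop
15. deliver 0→2:  <2:part t3 y>
16. propose(0,'r'):  <0:coor t5 y>
17. deliver 0→1:  <1:part t2 y>
18. deliver 1→0:  nop
19. deliver 0→1:  <1:part t3 y>
20. crash(2):  <2:✗part t3 y>

no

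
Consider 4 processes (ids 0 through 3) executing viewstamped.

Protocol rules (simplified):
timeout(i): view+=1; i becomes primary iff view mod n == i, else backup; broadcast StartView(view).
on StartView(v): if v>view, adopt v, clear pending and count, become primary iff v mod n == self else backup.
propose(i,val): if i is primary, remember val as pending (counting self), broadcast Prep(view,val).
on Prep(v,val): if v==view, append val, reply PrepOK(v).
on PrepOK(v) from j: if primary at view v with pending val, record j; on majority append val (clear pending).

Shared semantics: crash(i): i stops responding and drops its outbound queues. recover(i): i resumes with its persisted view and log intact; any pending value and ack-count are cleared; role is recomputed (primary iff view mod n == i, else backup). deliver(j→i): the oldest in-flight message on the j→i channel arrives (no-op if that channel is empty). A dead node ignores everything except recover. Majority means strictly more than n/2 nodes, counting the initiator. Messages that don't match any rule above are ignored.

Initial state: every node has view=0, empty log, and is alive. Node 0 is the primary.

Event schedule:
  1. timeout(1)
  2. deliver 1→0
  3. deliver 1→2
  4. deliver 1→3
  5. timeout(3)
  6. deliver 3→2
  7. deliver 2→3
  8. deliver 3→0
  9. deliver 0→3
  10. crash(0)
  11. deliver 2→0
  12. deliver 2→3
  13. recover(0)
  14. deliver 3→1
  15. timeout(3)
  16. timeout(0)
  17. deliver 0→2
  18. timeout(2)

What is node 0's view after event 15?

[1] timeout(1) → N1(prim v1 [-])
[2] deliver 1→0 → N0(back v1 [-])
[3] deliver 1→2 → N2(back v1 [-])
[4] deliver 1→3 → N3(back v1 [-])
[5] timeout(3) → N3(back v2 [-])
[6] deliver 3→2 → N2(prim v2 [-])
[7] deliver 2→3 → ∅
[8] deliver 3→0 → N0(back v2 [-])
[9] deliver 0→3 → ∅
[10] crash(0) → N0(✗back v2 [-])
[11] deliver 2→0 → ∅
[12] deliver 2→3 → ∅
[13] recover(0) → N0(back v2 [-])
[14] deliver 3→1 → N1(back v2 [-])
[15] timeout(3) → N3(prim v3 [-])

2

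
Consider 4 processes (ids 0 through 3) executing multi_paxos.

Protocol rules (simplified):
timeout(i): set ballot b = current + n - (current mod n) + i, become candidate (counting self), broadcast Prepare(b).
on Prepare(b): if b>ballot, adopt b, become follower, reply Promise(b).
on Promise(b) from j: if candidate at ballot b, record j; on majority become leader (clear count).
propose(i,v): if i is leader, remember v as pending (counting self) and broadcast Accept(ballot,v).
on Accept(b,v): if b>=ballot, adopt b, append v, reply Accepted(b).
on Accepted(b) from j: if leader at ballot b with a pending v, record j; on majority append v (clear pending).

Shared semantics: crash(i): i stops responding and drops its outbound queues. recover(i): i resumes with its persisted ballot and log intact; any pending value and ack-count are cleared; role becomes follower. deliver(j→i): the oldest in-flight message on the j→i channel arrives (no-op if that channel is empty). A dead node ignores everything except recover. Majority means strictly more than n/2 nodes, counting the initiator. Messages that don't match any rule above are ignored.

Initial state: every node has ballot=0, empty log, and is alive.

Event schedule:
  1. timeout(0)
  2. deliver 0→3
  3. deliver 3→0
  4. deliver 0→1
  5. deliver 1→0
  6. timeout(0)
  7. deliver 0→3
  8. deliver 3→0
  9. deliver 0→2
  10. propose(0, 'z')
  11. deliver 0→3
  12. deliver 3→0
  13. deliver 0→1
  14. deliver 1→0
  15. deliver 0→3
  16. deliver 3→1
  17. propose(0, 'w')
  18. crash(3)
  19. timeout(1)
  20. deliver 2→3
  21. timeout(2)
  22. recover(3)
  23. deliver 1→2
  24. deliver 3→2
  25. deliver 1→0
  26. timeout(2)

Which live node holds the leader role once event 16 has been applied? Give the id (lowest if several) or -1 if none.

after 1 — timeout(0): n0:cand/b4/[-]
after 2 — deliver 0→3: n3:foll/b4/[-]
after 3 — deliver 3→0: ·
after 4 — deliver 0→1: n1:foll/b4/[-]
after 5 — deliver 1→0: n0:lead/b4/[-]
after 6 — timeout(0): n0:cand/b8/[-]
after 7 — deliver 0→3: n3:foll/b8/[-]
after 8 — deliver 3→0: ·
after 9 — deliver 0→2: n2:foll/b4/[-]
after 10 — propose(0,'z'): ·
after 11 — deliver 0→3: ·
after 12 — deliver 3→0: ·
after 13 — deliver 0→1: n1:foll/b8/[-]
after 14 — deliver 1→0: n0:lead/b8/[-]
after 15 — deliver 0→3: ·
after 16 — deliver 3→1: ·

0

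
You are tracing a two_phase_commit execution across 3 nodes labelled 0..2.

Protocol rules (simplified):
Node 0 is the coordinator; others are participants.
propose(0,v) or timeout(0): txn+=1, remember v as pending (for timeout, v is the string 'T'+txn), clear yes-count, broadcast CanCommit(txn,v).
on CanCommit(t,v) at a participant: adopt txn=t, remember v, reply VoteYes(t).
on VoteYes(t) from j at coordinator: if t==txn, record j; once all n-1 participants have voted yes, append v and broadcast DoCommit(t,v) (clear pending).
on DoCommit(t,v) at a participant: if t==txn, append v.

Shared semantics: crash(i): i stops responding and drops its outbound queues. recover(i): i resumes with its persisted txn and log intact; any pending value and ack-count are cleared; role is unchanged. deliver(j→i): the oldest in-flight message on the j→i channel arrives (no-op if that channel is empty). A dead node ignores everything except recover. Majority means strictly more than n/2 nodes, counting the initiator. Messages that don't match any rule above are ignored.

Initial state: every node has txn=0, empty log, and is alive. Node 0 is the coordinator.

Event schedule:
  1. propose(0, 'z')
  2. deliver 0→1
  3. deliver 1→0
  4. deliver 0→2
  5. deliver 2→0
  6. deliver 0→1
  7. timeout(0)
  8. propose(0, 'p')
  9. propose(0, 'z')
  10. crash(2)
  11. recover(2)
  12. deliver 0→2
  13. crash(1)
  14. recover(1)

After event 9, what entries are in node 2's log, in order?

[1] propose(0,'z') → N0(coor t1 [-])
[2] deliver 0→1 → N1(part t1 [-])
[3] deliver 1→0 → ∅
[4] deliver 0→2 → N2(part t1 [-])
[5] deliver 2→0 → N0(coor t1 [z])
[6] deliver 0→1 → N1(part t1 [z])
[7] timeout(0) → N0(coor t2 [z])
[8] propose(0,'p') → N0(coor t3 [z])
[9] propose(0,'z') → N0(coor t4 [z])

empty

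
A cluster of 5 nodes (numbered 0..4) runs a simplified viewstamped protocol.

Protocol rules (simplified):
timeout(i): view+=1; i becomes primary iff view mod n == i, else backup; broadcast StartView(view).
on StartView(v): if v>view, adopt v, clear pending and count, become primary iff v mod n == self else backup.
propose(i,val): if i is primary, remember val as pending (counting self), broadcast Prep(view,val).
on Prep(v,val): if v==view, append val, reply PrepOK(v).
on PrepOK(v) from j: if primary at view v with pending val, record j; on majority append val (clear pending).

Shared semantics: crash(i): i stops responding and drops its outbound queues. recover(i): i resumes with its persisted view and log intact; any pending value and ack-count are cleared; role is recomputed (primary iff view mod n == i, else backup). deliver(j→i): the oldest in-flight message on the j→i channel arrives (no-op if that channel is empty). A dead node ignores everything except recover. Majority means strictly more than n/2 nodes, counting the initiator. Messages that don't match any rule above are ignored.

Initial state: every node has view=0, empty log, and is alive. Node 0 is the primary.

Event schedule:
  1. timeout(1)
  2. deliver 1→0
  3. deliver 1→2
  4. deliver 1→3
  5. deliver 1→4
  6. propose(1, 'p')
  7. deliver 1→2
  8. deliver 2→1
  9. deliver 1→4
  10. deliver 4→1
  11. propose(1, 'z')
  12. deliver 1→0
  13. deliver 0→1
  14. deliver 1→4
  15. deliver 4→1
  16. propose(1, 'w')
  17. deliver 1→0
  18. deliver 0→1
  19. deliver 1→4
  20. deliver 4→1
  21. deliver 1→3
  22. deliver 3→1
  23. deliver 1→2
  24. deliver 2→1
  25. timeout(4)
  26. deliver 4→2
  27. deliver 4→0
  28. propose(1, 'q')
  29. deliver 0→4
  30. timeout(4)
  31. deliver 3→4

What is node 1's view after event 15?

1

after 1 — timeout(1): n1:prim/v1/[-]
after 2 — deliver 1→0: n0:back/v1/[-]
after 3 — deliver 1→2: n2:back/v1/[-]
after 4 — deliver 1→3: n3:back/v1/[-]
after 5 — deliver 1→4: n4:back/v1/[-]
after 6 — propose(1,'p'): ·
after 7 — deliver 1→2: n2:back/v1/[p]
after 8 — deliver 2→1: ·
after 9 — deliver 1→4: n4:back/v1/[p]
after 10 — deliver 4→1: n1:prim/v1/[p]
after 11 — propose(1,'z'): ·
after 12 — deliver 1→0: n0:back/v1/[p]
after 13 — deliver 0→1: ·
after 14 — deliver 1→4: n4:back/v1/[p,z]
after 15 — deliver 4→1: n1:prim/v1/[p,z]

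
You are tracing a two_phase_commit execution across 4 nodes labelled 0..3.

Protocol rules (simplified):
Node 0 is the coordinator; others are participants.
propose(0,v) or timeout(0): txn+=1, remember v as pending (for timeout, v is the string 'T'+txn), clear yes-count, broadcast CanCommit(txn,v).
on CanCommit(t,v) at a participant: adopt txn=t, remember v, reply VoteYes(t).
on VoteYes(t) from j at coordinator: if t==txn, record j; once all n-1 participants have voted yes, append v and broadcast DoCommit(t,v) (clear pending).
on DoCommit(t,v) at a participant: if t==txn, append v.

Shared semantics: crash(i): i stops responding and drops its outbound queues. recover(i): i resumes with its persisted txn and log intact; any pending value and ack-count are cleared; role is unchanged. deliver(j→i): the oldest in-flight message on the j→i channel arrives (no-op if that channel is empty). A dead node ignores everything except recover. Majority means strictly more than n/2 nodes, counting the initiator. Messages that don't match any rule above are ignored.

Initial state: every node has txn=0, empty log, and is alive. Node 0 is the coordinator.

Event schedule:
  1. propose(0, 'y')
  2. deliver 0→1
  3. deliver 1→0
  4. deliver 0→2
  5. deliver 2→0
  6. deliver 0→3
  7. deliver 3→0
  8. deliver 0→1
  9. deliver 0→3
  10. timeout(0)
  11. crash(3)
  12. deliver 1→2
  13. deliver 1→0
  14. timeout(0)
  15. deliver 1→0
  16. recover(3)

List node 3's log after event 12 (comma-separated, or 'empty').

y

1. propose(0,'y'):  <0:coor t1 ->
2. deliver 0→1:  <1:part t1 ->
3. deliver 1→0:  nop
4. deliver 0→2:  <2:part t1 ->
5. deliver 2→0:  nop
6. deliver 0→3:  <3:part t1 ->
7. deliver 3→0:  <0:coor t1 y>
8. deliver 0→1:  <1:part t1 y>
9. deliver 0→3:  <3:part t1 y>
10. timeout(0):  <0:coor t2 y>
11. crash(3):  <3:✗part t1 y>
12. deliver 1→2:  nop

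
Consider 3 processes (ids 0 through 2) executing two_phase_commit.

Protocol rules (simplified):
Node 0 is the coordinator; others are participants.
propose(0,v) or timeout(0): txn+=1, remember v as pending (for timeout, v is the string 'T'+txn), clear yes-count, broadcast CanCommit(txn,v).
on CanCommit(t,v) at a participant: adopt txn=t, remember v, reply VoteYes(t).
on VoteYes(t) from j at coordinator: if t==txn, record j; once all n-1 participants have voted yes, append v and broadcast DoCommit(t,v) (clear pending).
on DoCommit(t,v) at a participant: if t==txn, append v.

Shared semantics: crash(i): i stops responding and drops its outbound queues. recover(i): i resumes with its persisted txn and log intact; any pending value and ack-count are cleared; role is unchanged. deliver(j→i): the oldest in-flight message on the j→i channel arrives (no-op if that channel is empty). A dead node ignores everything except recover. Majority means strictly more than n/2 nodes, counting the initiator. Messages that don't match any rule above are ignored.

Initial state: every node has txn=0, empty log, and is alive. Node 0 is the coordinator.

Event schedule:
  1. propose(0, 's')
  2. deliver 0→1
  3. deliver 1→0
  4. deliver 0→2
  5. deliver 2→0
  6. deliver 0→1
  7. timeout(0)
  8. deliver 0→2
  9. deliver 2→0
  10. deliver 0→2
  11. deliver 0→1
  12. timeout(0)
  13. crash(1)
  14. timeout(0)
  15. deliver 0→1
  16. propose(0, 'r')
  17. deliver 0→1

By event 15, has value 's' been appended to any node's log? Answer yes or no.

after 1 — propose(0,'s'): n0:coor/t1/[-]
after 2 — deliver 0→1: n1:part/t1/[-]
after 3 — deliver 1→0: ·
after 4 — deliver 0→2: n2:part/t1/[-]
after 5 — deliver 2→0: n0:coor/t1/[s]
after 6 — deliver 0→1: n1:part/t1/[s]
after 7 — timeout(0): n0:coor/t2/[s]
after 8 — deliver 0→2: n2:part/t1/[s]
after 9 — deliver 2→0: ·
after 10 — deliver 0→2: n2:part/t2/[s]
after 11 — deliver 0→1: n1:part/t2/[s]
after 12 — timeout(0): n0:coor/t3/[s]
after 13 — crash(1): n1:✗part/t2/[s]
after 14 — timeout(0): n0:coor/t4/[s]
after 15 — deliver 0→1: ·

yes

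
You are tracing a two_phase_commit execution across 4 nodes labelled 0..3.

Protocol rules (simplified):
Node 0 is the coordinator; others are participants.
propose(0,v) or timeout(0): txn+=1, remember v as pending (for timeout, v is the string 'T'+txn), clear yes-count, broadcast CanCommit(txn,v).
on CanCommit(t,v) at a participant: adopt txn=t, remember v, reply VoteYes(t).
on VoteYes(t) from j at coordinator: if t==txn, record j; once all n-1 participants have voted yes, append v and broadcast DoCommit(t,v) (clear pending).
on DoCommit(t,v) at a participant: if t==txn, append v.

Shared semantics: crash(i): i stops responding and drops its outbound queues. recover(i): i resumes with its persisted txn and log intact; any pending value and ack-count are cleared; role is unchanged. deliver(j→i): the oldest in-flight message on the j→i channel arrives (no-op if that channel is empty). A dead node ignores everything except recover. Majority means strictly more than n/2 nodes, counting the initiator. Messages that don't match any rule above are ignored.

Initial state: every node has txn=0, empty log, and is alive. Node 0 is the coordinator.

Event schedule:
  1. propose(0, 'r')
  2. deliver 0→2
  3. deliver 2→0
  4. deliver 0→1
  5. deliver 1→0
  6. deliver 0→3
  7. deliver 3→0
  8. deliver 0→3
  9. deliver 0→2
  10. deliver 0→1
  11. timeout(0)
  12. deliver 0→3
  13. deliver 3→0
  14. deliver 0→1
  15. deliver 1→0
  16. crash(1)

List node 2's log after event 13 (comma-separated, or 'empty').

after 1 — propose(0,'r'): n0:coor/t1/[-]
after 2 — deliver 0→2: n2:part/t1/[-]
after 3 — deliver 2→0: ·
after 4 — deliver 0→1: n1:part/t1/[-]
after 5 — deliver 1→0: ·
after 6 — deliver 0→3: n3:part/t1/[-]
after 7 — deliver 3→0: n0:coor/t1/[r]
after 8 — deliver 0→3: n3:part/t1/[r]
after 9 — deliver 0→2: n2:part/t1/[r]
after 10 — deliver 0→1: n1:part/t1/[r]
after 11 — timeout(0): n0:coor/t2/[r]
after 12 — deliver 0→3: n3:part/t2/[r]
after 13 — deliver 3→0: ·

r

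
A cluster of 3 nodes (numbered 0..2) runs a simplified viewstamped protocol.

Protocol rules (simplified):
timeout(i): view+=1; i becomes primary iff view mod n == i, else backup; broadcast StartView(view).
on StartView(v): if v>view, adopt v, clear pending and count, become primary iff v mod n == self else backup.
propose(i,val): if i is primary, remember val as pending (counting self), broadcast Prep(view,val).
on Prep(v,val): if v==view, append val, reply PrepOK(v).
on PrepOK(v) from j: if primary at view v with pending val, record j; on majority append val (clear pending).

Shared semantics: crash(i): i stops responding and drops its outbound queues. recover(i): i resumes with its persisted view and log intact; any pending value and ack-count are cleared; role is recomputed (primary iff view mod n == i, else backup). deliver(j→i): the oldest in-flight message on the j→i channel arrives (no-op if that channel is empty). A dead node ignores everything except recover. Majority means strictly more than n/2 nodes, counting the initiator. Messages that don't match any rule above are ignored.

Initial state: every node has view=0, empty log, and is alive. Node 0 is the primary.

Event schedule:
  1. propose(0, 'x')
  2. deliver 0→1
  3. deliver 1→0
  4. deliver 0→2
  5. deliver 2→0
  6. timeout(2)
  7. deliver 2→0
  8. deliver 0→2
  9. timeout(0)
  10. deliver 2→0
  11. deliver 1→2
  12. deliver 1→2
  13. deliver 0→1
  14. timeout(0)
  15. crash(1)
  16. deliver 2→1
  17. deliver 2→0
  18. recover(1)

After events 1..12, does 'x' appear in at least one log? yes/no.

yes

[1] propose(0,'x') → ∅
[2] deliver 0→1 → N1(back v0 [x])
[3] deliver 1→0 → N0(prim v0 [x])
[4] deliver 0→2 → N2(back v0 [x])
[5] deliver 2→0 → ∅
[6] timeout(2) → N2(back v1 [x])
[7] deliver 2→0 → N0(back v1 [x])
[8] deliver 0→2 → ∅
[9] timeout(0) → N0(back v2 [x])
[10] deliver 2→0 → ∅
[11] deliver 1→2 → ∅
[12] deliver 1→2 → ∅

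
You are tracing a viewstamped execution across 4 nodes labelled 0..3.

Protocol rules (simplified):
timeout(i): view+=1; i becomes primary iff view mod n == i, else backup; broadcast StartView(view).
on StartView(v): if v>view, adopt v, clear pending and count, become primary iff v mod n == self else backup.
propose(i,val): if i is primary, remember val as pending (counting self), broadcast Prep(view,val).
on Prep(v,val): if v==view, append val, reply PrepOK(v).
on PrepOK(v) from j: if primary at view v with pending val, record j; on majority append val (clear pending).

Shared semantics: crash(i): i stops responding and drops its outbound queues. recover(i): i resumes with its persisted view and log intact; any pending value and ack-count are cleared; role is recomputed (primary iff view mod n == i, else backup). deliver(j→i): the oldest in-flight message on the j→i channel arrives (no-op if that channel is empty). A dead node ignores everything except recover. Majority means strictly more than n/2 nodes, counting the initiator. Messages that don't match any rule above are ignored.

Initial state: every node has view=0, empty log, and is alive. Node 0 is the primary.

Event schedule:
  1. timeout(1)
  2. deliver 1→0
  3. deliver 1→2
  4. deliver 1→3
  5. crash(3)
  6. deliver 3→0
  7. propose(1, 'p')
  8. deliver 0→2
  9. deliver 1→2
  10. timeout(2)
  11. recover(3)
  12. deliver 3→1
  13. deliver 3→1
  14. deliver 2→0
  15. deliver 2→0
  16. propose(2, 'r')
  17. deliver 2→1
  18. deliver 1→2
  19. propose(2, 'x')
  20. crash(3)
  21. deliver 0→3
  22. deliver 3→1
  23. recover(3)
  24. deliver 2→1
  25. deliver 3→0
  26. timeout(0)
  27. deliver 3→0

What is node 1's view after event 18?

1

after 1 — timeout(1): n1:prim/v1/[-]
after 2 — deliver 1→0: n0:back/v1/[-]
after 3 — deliver 1→2: n2:back/v1/[-]
after 4 — deliver 1→3: n3:back/v1/[-]
after 5 — crash(3): n3:✗back/v1/[-]
after 6 — deliver 3→0: ·
after 7 — propose(1,'p'): ·
after 8 — deliver 0→2: ·
after 9 — deliver 1→2: n2:back/v1/[p]
after 10 — timeout(2): n2:prim/v2/[p]
after 11 — recover(3): n3:back/v1/[-]
after 12 — deliver 3→1: ·
after 13 — deliver 3→1: ·
after 14 — deliver 2→0: n0:back/v2/[-]
after 15 — deliver 2→0: ·
after 16 — propose(2,'r'): ·
after 17 — deliver 2→1: ·
after 18 — deliver 1→2: ·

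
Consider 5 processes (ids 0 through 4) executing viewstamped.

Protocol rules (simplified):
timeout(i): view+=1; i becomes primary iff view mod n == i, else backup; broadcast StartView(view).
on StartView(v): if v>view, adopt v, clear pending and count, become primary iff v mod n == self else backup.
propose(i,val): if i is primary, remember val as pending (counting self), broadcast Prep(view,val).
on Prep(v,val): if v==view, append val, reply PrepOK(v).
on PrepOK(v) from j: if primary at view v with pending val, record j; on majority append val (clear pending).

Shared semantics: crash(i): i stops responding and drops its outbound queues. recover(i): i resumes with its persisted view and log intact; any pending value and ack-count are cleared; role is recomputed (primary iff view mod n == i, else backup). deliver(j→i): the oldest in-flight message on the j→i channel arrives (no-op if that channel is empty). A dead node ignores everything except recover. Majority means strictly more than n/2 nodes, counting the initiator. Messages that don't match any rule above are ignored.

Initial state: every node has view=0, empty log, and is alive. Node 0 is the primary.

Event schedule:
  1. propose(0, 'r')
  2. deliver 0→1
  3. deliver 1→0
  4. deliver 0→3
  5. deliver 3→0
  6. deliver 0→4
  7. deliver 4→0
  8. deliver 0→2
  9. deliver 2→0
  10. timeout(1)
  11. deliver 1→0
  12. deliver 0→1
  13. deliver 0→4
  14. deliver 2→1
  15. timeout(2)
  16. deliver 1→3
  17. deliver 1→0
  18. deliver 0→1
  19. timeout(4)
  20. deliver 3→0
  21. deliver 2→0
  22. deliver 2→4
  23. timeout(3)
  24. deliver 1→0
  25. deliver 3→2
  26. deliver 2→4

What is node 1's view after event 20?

after 1 — propose(0,'r'): ·
after 2 — deliver 0→1: n1:back/v0/[r]
after 3 — deliver 1→0: ·
after 4 — deliver 0→3: n3:back/v0/[r]
after 5 — deliver 3→0: n0:prim/v0/[r]
after 6 — deliver 0→4: n4:back/v0/[r]
after 7 — deliver 4→0: ·
after 8 — deliver 0→2: n2:back/v0/[r]
after 9 — deliver 2→0: ·
after 10 — timeout(1): n1:prim/v1/[r]
after 11 — deliver 1→0: n0:back/v1/[r]
after 12 — deliver 0→1: ·
after 13 — deliver 0→4: ·
after 14 — deliver 2→1: ·
after 15 — timeout(2): n2:back/v1/[r]
after 16 — deliver 1→3: n3:back/v1/[r]
after 17 — deliver 1→0: ·
after 18 — deliver 0→1: ·
after 19 — timeout(4): n4:back/v1/[r]
after 20 — deliver 3→0: ·

1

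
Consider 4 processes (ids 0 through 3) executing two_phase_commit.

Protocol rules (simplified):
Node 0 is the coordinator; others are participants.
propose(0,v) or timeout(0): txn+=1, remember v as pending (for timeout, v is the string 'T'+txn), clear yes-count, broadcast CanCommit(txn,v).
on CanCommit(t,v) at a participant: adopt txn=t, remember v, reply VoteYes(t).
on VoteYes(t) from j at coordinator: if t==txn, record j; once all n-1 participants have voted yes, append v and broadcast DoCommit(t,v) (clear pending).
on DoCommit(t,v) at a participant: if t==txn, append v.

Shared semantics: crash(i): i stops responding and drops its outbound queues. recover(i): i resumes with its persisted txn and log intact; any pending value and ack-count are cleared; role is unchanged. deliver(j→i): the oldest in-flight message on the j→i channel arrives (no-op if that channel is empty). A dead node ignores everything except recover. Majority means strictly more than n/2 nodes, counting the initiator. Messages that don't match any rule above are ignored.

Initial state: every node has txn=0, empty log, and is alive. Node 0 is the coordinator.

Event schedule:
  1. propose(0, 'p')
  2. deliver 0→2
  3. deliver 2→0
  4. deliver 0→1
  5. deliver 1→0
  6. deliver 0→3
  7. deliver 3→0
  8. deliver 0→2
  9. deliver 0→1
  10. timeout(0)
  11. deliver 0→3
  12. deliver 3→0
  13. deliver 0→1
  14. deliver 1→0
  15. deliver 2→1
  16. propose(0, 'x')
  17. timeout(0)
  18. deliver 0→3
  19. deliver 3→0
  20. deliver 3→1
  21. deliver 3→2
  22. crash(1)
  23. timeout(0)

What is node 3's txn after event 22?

2

[1] propose(0,'p') → N0(coor t1 [-])
[2] deliver 0→2 → N2(part t1 [-])
[3] deliver 2→0 → ∅
[4] deliver 0→1 → N1(part t1 [-])
[5] deliver 1→0 → ∅
[6] deliver 0→3 → N3(part t1 [-])
[7] deliver 3→0 → N0(coor t1 [p])
[8] deliver 0→2 → N2(part t1 [p])
[9] deliver 0→1 → N1(part t1 [p])
[10] timeout(0) → N0(coor t2 [p])
[11] deliver 0→3 → N3(part t1 [p])
[12] deliver 3→0 → ∅
[13] deliver 0→1 → N1(part t2 [p])
[14] deliver 1→0 → ∅
[15] deliver 2→1 → ∅
[16] propose(0,'x') → N0(coor t3 [p])
[17] timeout(0) → N0(coor t4 [p])
[18] deliver 0→3 → N3(part t2 [p])
[19] deliver 3→0 → ∅
[20] deliver 3→1 → ∅
[21] deliver 3→2 → ∅
[22] crash(1) → N1(✗part t2 [p])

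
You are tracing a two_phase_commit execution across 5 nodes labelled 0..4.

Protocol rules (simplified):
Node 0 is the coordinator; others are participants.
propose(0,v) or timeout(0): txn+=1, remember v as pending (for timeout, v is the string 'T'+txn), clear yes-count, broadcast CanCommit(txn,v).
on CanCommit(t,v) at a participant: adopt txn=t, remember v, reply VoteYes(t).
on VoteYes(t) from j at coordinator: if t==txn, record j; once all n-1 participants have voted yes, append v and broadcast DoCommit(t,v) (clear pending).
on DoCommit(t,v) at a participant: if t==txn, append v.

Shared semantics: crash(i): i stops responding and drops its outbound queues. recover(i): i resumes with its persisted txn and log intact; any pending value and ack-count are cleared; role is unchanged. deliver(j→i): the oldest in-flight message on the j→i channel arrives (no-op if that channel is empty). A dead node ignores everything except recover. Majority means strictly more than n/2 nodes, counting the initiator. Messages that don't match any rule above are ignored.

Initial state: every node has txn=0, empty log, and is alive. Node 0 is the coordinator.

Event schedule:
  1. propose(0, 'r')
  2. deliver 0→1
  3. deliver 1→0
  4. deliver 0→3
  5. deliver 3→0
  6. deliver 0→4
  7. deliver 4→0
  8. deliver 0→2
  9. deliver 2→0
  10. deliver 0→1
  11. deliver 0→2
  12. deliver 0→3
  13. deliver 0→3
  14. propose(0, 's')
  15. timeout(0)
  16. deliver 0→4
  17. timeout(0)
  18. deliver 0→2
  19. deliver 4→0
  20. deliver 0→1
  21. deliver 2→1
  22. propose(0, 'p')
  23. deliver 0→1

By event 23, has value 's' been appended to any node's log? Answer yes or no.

step 1 propose(0,'r'): 0={coor,t=1,log=-}
step 2 deliver 0→1: 1={part,t=1,log=-}
step 3 deliver 1→0: —
step 4 deliver 0→3: 3={part,t=1,log=-}
step 5 deliver 3→0: —
step 6 deliver 0→4: 4={part,t=1,log=-}
step 7 deliver 4→0: —
step 8 deliver 0→2: 2={part,t=1,log=-}
step 9 deliver 2→0: 0={coor,t=1,log=r}
step 10 deliver 0→1: 1={part,t=1,log=r}
step 11 deliver 0→2: 2={part,t=1,log=r}
step 12 deliver 0→3: 3={part,t=1,log=r}
step 13 deliver 0→3: —
step 14 propose(0,'s'): 0={coor,t=2,log=r}
step 15 timeout(0): 0={coor,t=3,log=r}
step 16 deliver 0→4: 4={part,t=1,log=r}
step 17 timeout(0): 0={coor,t=4,log=r}
step 18 deliver 0→2: 2={part,t=2,log=r}
step 19 deliver 4→0: —
step 20 deliver 0→1: 1={part,t=2,log=r}
step 21 deliver 2→1: —
step 22 propose(0,'p'): 0={coor,t=5,log=r}
step 23 deliver 0→1: 1={part,t=3,log=r}

no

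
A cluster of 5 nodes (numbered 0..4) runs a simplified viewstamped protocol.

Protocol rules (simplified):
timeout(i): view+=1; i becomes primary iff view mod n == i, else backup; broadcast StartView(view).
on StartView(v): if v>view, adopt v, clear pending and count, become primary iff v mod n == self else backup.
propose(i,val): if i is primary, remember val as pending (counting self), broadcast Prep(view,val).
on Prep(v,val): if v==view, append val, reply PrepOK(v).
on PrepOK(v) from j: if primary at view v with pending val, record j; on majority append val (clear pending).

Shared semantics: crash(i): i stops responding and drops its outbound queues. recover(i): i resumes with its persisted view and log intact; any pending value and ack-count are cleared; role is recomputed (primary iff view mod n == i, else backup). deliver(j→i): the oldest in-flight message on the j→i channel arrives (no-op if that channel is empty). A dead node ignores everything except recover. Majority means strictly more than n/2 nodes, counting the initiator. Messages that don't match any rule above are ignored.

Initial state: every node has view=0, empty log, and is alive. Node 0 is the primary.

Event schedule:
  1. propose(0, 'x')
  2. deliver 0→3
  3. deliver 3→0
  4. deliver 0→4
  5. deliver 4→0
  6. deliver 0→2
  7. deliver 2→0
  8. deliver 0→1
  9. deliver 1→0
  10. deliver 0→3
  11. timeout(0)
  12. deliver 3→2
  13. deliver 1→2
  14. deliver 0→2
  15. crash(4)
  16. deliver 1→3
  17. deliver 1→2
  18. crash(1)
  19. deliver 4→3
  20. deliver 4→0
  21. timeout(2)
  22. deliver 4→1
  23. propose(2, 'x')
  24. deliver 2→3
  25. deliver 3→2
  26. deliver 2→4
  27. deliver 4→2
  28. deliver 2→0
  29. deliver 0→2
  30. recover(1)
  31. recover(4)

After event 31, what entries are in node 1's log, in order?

x

1. propose(0,'x'):  nop
2. deliver 0→3:  <3:back v0 x>
3. deliver 3→0:  nop
4. deliver 0→4:  <4:back v0 x>
5. deliver 4→0:  <0:prim v0 x>
6. deliver 0→2:  <2:back v0 x>
7. deliver 2→0:  nop
8. deliver 0→1:  <1:back v0 x>
9. deliver 1→0:  nop
10. deliver 0→3:  nop
11. timeout(0):  <0:back v1 x>
12. deliver 3→2:  nop
13. deliver 1→2:  nop
14. deliver 0→2:  <2:back v1 x>
15. crash(4):  <4:✗back v0 x>
16. deliver 1→3:  nop
17. deliver 1→2:  nop
18. crash(1):  <1:✗back v0 x>
19. deliver 4→3:  nop
20. deliver 4→0:  nop
21. timeout(2):  <2:prim v2 x>
22. deliver 4→1:  nop
23. propose(2,'x'):  nop
24. deliver 2→3:  <3:back v2 x>
25. deliver 3→2:  nop
26. deliver 2→4:  nop
27. deliver 4→2:  nop
28. deliver 2→0:  <0:back v2 x>
29. deliver 0→2:  nop
30. recover(1):  <1:back v0 x>
31. recover(4):  <4:back v0 x>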